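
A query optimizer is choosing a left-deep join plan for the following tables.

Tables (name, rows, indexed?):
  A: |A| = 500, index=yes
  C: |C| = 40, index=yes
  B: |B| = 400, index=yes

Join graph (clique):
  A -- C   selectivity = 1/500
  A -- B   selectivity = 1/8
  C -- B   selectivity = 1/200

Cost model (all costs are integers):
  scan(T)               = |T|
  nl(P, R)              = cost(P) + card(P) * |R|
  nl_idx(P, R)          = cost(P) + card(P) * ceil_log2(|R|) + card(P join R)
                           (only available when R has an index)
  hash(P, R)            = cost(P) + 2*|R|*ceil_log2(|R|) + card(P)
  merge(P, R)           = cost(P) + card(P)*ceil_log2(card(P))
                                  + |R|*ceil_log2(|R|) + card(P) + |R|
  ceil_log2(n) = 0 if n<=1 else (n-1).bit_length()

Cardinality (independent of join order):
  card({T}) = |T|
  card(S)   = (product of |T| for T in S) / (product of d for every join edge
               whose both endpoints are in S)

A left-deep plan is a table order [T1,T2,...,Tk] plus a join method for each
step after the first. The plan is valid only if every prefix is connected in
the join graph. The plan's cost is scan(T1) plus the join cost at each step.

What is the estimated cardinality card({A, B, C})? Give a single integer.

10

Tables in S: A(500), B(400), C(40)
Edges inside S: A-C(d=500), A-B(d=8), C-B(d=200)
numerator = 500 * 400 * 40 = 8000000
denominator = 500 * 8 * 200 = 800000
card(S) = 8000000 / 800000 = 10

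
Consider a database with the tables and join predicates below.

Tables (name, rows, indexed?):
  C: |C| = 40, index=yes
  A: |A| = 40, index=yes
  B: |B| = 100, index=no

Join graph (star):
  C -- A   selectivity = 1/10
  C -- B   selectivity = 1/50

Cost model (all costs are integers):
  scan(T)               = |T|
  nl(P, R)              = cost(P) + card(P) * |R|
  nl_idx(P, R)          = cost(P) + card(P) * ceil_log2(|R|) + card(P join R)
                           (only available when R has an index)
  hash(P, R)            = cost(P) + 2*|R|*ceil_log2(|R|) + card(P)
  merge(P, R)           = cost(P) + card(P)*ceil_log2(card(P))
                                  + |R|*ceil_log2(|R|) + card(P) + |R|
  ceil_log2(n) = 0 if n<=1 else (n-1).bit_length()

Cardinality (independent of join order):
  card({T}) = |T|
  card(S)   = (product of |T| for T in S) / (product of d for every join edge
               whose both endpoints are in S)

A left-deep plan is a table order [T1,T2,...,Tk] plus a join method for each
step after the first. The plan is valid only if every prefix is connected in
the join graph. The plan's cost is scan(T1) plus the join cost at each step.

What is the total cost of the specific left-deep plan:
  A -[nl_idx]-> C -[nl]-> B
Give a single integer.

16440

step 1: scan A: cost=40, card=40
step 2: join C via nl_idx
    card(P join C) = 40*40/(10) = 160
    cost = 40 + 40*6 + 160 = 440
step 3: join B via nl
    card(P join B) = 160*100/(50) = 320
    cost = 440 + 160*100 = 16440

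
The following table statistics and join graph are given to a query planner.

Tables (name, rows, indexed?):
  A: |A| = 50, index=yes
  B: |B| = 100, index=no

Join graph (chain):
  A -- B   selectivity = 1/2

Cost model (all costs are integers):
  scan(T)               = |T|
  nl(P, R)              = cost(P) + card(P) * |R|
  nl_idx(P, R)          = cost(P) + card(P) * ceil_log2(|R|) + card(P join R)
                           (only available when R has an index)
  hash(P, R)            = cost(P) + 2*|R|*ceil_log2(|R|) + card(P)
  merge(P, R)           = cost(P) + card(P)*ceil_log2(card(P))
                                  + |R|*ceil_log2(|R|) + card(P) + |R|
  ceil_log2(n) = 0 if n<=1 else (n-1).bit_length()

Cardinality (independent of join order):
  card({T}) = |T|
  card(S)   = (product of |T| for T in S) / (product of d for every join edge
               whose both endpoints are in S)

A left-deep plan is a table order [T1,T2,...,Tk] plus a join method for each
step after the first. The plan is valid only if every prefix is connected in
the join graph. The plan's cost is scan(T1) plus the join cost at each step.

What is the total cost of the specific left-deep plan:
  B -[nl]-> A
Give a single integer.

step 1: scan B: cost=100, card=100
step 2: join A via nl
    card(P join A) = 100*50/(2) = 2500
    cost = 100 + 100*50 = 5100

5100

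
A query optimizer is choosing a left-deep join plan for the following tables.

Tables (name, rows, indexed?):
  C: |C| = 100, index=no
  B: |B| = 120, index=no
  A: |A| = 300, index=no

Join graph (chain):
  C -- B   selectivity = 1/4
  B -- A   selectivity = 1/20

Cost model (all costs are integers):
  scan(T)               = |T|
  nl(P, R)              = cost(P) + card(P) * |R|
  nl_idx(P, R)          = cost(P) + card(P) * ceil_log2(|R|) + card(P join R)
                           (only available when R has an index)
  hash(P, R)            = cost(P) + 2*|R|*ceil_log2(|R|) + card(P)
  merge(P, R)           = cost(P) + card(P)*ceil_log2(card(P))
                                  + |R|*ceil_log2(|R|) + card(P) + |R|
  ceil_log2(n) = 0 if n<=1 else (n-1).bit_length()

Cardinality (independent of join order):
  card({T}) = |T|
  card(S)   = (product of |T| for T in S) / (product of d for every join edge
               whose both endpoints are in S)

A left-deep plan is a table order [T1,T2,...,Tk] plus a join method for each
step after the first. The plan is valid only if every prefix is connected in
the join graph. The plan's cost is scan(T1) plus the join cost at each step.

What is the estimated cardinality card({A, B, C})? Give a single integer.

45000

Tables in S: A(300), B(120), C(100)
Edges inside S: C-B(d=4), B-A(d=20)
numerator = 300 * 120 * 100 = 3600000
denominator = 4 * 20 = 80
card(S) = 3600000 / 80 = 45000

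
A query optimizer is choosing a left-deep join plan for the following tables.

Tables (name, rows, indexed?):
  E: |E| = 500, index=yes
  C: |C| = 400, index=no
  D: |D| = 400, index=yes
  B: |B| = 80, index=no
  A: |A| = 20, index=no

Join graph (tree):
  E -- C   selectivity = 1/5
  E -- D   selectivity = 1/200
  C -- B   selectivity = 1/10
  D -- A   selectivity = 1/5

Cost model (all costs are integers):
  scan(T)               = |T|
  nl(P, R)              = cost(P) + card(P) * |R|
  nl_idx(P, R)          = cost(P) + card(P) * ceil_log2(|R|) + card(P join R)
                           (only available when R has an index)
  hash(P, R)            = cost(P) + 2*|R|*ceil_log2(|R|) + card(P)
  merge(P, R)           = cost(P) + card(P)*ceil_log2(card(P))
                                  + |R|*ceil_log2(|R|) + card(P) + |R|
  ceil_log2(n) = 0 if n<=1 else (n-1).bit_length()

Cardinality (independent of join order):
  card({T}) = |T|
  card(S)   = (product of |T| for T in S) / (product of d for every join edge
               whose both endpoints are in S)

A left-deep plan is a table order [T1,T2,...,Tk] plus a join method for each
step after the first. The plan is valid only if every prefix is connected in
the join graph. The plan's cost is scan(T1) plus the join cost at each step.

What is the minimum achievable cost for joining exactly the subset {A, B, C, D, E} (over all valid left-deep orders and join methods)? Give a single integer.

Selinger DP over subsets of {A,B,C,D,E}:
  {E}: scan cost=500, card=500
  {C}: scan cost=400, card=400
  {D}: scan cost=400, card=400
  {B}: scan cost=80, card=80
  {A}: scan cost=20, card=20
  {CE}: card=40000; try (C,hash)→8200, (E,merge)→9400, (C,merge)→9500, (E,hash)→9800, (E,nl_idx)→44000, (E,nl)→200400 …(+1); best=8200 via (C,hash)
  {DE}: card=1000; try (E,nl_idx)→5000, (D,nl_idx)→6000, (D,hash)→8200, (E,merge)→9400, (D,merge)→9500, (E,hash)→9800 …(+2); best=5000 via (E,nl_idx)
  {BC}: card=3200; try (B,hash)→1920, (C,merge)→4720, (B,merge)→5040, (C,hash)→7360, (C,nl)→32080, (B,nl)→32400; best=1920 via (B,hash)
  {AD}: card=1600; try (A,hash)→1000, (D,nl_idx)→1800, (D,merge)→4140, (A,merge)→4520, (D,hash)→7240, (D,nl)→8020 …(+1); best=1000 via (A,hash)
  {CDE}: card=80000; try (C,hash)→13200, (C,merge)→20000, (D,hash)→55400, (C,nl)→405000, (D,nl_idx)→448200, (D,merge)→692200 …(+1); best=13200 via (C,hash)
  {BCE}: card=320000; try (E,hash)→14120, (E,merge)→48520, (B,hash)→49320, (E,nl_idx)→350720, (B,merge)→688840, (E,nl)→1601920 …(+1); best=14120 via (E,hash)
  {ADE}: card=4000; try (A,hash)→6200, (E,hash)→11600, (A,merge)→16120, (E,nl_idx)→19400, (A,nl)→25000, (E,merge)→25200 …(+1); best=6200 via (A,hash)
  {BCDE}: card=640000; try (B,hash)→94320, (D,hash)→341320, (B,merge)→1453840, (D,nl_idx)→3534120, (B,nl)→6413200, (D,merge)→6418120 …(+1); best=94320 via (B,hash)
  {ACDE}: card=320000; try (C,hash)→17400, (C,merge)→62200, (A,hash)→93400, (A,merge)→1453320, (C,nl)→1606200, (A,nl)→1613200; best=17400 via (C,hash)
  {ABCDE}: card=2560000; try (B,hash)→338520, (A,hash)→734520, (B,merge)→6418040, (A,nl)→12894320, (A,merge)→13534440, (B,nl)→25617400; best=338520 via (B,hash)

338520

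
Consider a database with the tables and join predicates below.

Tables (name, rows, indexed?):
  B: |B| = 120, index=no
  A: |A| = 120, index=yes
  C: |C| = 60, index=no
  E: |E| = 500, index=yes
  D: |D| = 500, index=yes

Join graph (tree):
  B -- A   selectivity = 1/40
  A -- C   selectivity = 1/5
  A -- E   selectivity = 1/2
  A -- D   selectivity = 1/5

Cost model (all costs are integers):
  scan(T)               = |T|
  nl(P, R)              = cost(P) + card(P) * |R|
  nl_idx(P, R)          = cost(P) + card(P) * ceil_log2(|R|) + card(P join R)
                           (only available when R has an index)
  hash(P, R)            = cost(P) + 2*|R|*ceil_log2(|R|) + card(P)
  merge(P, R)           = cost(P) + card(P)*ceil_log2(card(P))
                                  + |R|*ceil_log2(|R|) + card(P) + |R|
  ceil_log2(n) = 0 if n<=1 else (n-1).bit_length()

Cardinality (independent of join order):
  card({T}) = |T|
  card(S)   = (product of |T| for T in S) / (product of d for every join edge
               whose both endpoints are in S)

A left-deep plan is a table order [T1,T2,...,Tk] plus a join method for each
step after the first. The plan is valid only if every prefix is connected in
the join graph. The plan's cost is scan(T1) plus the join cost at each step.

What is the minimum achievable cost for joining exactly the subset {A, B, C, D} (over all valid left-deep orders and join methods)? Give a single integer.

Selinger DP over subsets of {A,B,C,D}:
  {B}: scan cost=120, card=120
  {A}: scan cost=120, card=120
  {C}: scan cost=60, card=60
  {D}: scan cost=500, card=500
  {AB}: card=360; try (A,nl_idx)→1320, (B,hash)→1920, (A,hash)→1920, (B,merge)→2040, (A,merge)→2040, (B,nl)→14520 …(+1); best=1320 via (A,nl_idx)
  {AC}: card=1440; try (C,hash)→960, (A,merge)→1440, (C,merge)→1500, (A,hash)→1800, (A,nl_idx)→1920, (A,nl)→7260 …(+1); best=960 via (C,hash)
  {AD}: card=12000; try (A,hash)→2680, (D,merge)→6080, (A,merge)→6460, (D,hash)→9240, (D,nl_idx)→13200, (A,nl_idx)→16000 …(+2); best=2680 via (A,hash)
  {ABC}: card=4320; try (C,hash)→2400, (B,hash)→4080, (C,merge)→5340, (B,merge)→19200, (C,nl)→22920, (B,nl)→173760; best=2400 via (C,hash)
  {ABD}: card=36000; try (D,merge)→9920, (D,hash)→10680, (B,hash)→16360, (D,nl_idx)→40560, (D,nl)→181320, (B,merge)→183640 …(+1); best=9920 via (D,merge)
  {ACD}: card=144000; try (D,hash)→11400, (C,hash)→15400, (D,merge)→23240, (D,nl_idx)→157920, (C,merge)→183100, (D,nl)→720960 …(+1); best=11400 via (D,hash)
  {ABCD}: card=432000; try (D,hash)→15720, (C,hash)→46640, (D,merge)→67880, (B,hash)→157080, (D,nl_idx)→473280, (C,merge)→622340 …(+4); best=15720 via (D,hash)

15720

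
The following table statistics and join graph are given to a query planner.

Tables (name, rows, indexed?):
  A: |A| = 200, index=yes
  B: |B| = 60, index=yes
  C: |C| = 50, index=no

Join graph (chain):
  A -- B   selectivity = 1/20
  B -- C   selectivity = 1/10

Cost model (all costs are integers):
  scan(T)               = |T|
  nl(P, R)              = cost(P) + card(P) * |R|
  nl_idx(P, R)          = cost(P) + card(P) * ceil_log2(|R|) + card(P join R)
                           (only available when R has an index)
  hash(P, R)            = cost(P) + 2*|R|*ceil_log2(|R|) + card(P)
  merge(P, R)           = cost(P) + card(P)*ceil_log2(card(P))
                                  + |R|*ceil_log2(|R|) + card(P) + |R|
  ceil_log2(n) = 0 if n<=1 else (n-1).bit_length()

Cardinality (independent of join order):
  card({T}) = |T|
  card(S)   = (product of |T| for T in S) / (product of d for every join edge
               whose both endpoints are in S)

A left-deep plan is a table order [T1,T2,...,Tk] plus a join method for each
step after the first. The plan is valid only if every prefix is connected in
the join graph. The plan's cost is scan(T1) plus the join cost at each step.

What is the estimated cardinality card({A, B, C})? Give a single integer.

Tables in S: A(200), B(60), C(50)
Edges inside S: A-B(d=20), B-C(d=10)
numerator = 200 * 60 * 50 = 600000
denominator = 20 * 10 = 200
card(S) = 600000 / 200 = 3000

3000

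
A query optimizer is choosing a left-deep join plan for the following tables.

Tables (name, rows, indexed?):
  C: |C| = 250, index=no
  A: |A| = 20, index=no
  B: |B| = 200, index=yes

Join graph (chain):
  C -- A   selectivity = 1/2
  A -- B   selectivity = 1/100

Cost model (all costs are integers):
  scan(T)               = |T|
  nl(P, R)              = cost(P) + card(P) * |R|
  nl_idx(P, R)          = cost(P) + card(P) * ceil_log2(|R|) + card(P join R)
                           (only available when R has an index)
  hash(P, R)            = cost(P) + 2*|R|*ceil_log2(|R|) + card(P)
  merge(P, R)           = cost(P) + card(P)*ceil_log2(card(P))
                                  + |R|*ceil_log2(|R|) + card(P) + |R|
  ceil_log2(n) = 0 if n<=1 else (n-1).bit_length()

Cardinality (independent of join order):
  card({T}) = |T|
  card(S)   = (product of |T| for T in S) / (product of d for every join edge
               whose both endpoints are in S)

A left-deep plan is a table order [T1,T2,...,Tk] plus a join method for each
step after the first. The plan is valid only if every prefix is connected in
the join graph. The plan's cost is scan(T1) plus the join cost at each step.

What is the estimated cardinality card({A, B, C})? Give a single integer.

Tables in S: A(20), B(200), C(250)
Edges inside S: C-A(d=2), A-B(d=100)
numerator = 20 * 200 * 250 = 1000000
denominator = 2 * 100 = 200
card(S) = 1000000 / 200 = 5000

5000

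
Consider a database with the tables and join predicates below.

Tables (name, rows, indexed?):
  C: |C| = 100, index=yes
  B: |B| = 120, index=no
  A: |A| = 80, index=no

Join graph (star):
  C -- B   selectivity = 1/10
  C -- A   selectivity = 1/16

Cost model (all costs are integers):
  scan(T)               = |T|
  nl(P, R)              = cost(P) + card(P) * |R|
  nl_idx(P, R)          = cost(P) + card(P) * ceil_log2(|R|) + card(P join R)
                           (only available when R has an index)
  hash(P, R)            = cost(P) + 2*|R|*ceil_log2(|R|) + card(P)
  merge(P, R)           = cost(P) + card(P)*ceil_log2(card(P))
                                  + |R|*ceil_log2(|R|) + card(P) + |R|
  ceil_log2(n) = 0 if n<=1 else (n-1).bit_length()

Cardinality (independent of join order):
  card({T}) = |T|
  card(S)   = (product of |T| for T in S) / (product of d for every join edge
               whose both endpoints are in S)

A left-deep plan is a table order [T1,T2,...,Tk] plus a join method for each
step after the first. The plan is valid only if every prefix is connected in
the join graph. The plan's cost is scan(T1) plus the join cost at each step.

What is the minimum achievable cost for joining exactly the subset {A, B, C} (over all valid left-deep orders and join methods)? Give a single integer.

Selinger DP over subsets of {A,B,C}:
  {C}: scan cost=100, card=100
  {B}: scan cost=120, card=120
  {A}: scan cost=80, card=80
  {BC}: card=1200; try (C,hash)→1640, (B,merge)→1860, (C,merge)→1880, (B,hash)→1880, (C,nl_idx)→2160, (B,nl)→12100 …(+1); best=1640 via (C,hash)
  {AC}: card=500; try (C,nl_idx)→1140, (A,hash)→1320, (C,merge)→1520, (A,merge)→1540, (C,hash)→1560, (C,nl)→8080 …(+1); best=1140 via (C,nl_idx)
  {ABC}: card=6000; try (B,hash)→3320, (A,hash)→3960, (B,merge)→7100, (A,merge)→16680, (B,nl)→61140, (A,nl)→97640; best=3320 via (B,hash)

3320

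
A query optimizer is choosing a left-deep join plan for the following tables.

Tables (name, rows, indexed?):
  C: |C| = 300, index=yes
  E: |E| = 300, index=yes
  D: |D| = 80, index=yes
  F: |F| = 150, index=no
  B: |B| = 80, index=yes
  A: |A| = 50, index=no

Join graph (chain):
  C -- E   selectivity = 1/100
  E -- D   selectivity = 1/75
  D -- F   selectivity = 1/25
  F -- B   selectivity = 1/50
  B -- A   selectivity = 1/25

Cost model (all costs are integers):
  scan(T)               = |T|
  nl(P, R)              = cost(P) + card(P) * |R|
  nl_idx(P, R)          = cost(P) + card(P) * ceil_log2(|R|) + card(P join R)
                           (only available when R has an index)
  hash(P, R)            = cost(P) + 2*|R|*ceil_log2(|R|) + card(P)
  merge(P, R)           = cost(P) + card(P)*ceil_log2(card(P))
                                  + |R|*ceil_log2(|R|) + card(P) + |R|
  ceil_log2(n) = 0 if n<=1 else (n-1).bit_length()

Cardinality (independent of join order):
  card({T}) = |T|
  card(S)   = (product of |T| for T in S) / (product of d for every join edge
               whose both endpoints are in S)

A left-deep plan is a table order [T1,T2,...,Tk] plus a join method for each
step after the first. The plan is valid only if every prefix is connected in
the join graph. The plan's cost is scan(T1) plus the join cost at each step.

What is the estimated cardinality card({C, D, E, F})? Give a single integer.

5760

Tables in S: C(300), D(80), E(300), F(150)
Edges inside S: C-E(d=100), E-D(d=75), D-F(d=25)
numerator = 300 * 80 * 300 * 150 = 1080000000
denominator = 100 * 75 * 25 = 187500
card(S) = 1080000000 / 187500 = 5760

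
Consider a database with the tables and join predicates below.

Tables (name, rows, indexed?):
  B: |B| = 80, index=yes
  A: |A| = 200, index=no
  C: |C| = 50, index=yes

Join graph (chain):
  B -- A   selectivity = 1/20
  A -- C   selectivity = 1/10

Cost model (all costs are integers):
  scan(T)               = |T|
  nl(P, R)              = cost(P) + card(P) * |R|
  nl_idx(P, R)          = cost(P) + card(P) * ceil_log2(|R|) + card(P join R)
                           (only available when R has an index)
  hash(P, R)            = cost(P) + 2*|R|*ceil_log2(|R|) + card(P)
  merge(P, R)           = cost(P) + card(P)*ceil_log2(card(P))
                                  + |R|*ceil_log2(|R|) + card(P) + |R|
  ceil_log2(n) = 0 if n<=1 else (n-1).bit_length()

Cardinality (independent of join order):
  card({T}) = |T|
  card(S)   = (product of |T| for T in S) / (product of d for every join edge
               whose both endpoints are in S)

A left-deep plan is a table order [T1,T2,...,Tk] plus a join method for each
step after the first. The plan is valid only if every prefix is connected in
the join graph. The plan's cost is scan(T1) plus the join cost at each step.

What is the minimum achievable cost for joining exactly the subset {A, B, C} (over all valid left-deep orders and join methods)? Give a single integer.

Selinger DP over subsets of {A,B,C}:
  {B}: scan cost=80, card=80
  {A}: scan cost=200, card=200
  {C}: scan cost=50, card=50
  {AB}: card=800; try (B,hash)→1520, (B,nl_idx)→2400, (A,merge)→2520, (B,merge)→2640, (A,hash)→3360, (A,nl)→16080 …(+1); best=1520 via (B,hash)
  {AC}: card=1000; try (C,hash)→1000, (A,merge)→2200, (C,merge)→2350, (C,nl_idx)→2400, (A,hash)→3300, (A,nl)→10050 …(+1); best=1000 via (C,hash)
  {ABC}: card=4000; try (C,hash)→2920, (B,hash)→3120, (C,nl_idx)→10320, (C,merge)→10670, (B,nl_idx)→12000, (B,merge)→12640 …(+2); best=2920 via (C,hash)

2920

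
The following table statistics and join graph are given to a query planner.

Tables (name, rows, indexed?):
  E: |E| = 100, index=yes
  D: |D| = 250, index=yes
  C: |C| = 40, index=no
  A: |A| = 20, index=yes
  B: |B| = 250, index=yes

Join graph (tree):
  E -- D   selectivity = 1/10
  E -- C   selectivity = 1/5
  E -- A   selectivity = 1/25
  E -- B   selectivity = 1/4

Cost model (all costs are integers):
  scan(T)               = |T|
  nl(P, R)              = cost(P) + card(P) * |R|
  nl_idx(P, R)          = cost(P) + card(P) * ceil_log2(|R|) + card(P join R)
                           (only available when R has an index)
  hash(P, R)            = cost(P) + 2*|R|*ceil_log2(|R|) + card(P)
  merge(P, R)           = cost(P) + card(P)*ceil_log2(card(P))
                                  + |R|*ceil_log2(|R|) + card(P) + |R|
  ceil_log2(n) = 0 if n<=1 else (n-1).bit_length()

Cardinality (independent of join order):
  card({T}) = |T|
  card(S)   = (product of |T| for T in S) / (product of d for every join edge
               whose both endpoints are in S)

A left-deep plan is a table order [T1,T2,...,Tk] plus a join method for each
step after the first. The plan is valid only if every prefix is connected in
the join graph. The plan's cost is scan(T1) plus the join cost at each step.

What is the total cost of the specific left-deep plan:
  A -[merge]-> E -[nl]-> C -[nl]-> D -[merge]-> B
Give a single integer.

step 1: scan A: cost=20, card=20
step 2: join E via merge
    card(P join E) = 20*100/(25) = 80
    cost = 20 + 20*5 + 100*7 + 20 + 100 = 940
step 3: join C via nl
    card(P join C) = 80*40/(5) = 640
    cost = 940 + 80*40 = 4140
step 4: join D via nl
    card(P join D) = 640*250/(10) = 16000
    cost = 4140 + 640*250 = 164140
step 5: join B via merge
    card(P join B) = 16000*250/(4) = 1000000
    cost = 164140 + 16000*14 + 250*8 + 16000 + 250 = 406390

406390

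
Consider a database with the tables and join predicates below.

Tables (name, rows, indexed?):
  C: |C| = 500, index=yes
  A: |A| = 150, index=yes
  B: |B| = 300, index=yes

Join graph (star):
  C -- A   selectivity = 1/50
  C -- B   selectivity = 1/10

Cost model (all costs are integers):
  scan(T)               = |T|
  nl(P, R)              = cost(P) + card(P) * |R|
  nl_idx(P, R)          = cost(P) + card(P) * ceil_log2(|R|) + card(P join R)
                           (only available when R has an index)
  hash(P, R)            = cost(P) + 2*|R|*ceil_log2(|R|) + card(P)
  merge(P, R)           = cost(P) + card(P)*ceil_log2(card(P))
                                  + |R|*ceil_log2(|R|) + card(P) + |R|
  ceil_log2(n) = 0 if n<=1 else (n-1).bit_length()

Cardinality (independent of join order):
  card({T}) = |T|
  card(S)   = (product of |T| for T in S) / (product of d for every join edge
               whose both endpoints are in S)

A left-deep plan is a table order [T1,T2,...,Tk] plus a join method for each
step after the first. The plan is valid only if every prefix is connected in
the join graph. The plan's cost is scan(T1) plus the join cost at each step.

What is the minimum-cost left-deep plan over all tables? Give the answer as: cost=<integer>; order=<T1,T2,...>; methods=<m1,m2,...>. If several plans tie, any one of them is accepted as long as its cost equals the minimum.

Selinger DP (subsets sized 1..n):
  {C}: scan cost=500, card=500
  {A}: scan cost=150, card=150
  {B}: scan cost=300, card=300
  {AC}: card=1500; try (C,nl_idx)→3000, (A,hash)→3400, (A,nl_idx)→6000, (C,merge)→6500, (A,merge)→6850, (C,hash)→9300 …(+2); best=3000 via (C,nl_idx)
  {BC}: card=15000; try (B,hash)→6400, (C,merge)→8300, (B,merge)→8500, (C,hash)→9600, (C,nl_idx)→18000, (B,nl_idx)→20000 …(+2); best=6400 via (B,hash)
  {ABC}: card=45000; try (B,hash)→9900, (A,hash)→23800, (B,merge)→24000, (B,nl_idx)→61500, (A,nl_idx)→171400, (A,merge)→232750 …(+2); best=9900 via (B,hash)

cost=9900; order=A,C,B; methods=nl_idx,hash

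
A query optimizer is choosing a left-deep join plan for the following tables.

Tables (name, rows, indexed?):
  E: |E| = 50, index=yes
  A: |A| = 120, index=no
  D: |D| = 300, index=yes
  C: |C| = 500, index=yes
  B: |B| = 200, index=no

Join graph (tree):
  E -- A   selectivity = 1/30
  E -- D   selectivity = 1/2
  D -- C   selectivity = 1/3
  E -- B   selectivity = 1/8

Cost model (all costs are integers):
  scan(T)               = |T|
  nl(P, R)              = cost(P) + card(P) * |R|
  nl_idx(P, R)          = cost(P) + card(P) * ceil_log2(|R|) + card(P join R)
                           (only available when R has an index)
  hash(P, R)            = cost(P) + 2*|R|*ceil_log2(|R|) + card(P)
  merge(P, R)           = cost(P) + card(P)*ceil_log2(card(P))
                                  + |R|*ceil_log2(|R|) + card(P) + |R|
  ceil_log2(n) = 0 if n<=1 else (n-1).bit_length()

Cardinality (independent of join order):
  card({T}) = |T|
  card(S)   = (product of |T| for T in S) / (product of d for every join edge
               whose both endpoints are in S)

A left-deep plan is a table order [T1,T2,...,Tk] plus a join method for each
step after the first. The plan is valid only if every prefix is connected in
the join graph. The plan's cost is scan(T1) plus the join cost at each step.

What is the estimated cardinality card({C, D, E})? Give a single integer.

1250000

Tables in S: C(500), D(300), E(50)
Edges inside S: E-D(d=2), D-C(d=3)
numerator = 500 * 300 * 50 = 7500000
denominator = 2 * 3 = 6
card(S) = 7500000 / 6 = 1250000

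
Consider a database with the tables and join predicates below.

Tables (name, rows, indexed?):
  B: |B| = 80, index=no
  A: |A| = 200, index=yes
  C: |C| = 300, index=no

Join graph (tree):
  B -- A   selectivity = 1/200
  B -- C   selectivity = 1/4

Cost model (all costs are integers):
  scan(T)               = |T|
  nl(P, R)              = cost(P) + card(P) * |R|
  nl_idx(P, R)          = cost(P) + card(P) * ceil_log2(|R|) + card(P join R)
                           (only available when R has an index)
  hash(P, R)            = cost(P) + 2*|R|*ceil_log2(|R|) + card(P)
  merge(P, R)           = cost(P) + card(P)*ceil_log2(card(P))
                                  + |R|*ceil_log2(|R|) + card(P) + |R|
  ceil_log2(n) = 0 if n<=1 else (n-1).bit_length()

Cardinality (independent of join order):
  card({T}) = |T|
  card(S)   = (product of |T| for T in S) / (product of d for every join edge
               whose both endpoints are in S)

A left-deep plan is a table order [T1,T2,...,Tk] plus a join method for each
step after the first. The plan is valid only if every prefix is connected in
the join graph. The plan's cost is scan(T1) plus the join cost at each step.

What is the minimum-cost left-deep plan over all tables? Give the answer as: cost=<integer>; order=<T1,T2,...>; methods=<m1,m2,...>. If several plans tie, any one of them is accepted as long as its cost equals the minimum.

Selinger DP (subsets sized 1..n):
  {B}: scan cost=80, card=80
  {A}: scan cost=200, card=200
  {C}: scan cost=300, card=300
  {AB}: card=80; try (A,nl_idx)→800, (B,hash)→1520, (A,merge)→2520, (B,merge)→2640, (A,hash)→3360, (A,nl)→16080 …(+1); best=800 via (A,nl_idx)
  {BC}: card=6000; try (B,hash)→1720, (C,merge)→3720, (B,merge)→3940, (C,hash)→5560, (C,nl)→24080, (B,nl)→24300; best=1720 via (B,hash)
  {ABC}: card=6000; try (C,merge)→4440, (C,hash)→6280, (A,hash)→10920, (C,nl)→24800, (A,nl_idx)→55720, (A,merge)→87520 …(+1); best=4440 via (C,merge)

cost=4440; order=B,A,C; methods=nl_idx,merge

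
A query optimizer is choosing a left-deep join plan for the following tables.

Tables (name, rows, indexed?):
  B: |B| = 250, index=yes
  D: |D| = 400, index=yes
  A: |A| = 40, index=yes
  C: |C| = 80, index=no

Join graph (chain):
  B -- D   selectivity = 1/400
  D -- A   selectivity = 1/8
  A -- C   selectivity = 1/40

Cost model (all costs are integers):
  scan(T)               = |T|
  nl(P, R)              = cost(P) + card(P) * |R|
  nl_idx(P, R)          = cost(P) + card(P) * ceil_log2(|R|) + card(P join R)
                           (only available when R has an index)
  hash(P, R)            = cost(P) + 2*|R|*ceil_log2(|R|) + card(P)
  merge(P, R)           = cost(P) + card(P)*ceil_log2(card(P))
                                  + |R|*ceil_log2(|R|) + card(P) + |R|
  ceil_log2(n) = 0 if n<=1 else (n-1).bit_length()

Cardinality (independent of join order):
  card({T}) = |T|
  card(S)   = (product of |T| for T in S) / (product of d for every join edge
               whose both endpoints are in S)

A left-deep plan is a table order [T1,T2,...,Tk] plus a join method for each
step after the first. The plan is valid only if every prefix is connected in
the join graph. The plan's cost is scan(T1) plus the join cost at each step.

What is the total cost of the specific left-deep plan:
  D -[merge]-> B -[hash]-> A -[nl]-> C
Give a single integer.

step 1: scan D: cost=400, card=400
step 2: join B via merge
    card(P join B) = 400*250/(400) = 250
    cost = 400 + 400*9 + 250*8 + 400 + 250 = 6650
step 3: join A via hash
    card(P join A) = 250*40/(8) = 1250
    cost = 6650 + 2*40*6 + 250 = 7380
step 4: join C via nl
    card(P join C) = 1250*80/(40) = 2500
    cost = 7380 + 1250*80 = 107380

107380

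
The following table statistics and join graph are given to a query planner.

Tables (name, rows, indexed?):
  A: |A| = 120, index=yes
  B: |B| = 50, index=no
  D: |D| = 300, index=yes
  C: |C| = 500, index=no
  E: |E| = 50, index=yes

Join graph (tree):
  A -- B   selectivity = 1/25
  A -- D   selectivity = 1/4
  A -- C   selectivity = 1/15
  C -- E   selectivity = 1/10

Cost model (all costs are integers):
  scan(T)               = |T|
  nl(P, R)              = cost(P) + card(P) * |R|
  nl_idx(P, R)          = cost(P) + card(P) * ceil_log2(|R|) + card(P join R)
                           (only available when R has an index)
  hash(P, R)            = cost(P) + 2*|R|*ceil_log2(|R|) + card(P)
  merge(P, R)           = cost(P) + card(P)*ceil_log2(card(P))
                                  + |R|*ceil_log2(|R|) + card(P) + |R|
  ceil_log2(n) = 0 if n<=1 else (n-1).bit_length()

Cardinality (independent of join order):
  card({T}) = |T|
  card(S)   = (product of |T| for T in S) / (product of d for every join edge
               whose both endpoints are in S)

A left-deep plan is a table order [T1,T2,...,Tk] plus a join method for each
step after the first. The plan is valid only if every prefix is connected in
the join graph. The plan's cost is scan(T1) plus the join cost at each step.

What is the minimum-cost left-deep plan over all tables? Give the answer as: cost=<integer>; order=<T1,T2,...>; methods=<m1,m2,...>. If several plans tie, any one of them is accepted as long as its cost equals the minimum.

cost=61280; order=C,A,B,E,D; methods=hash,hash,hash,hash

Selinger DP (subsets sized 1..n):
  {A}: scan cost=120, card=120
  {B}: scan cost=50, card=50
  {D}: scan cost=300, card=300
  {C}: scan cost=500, card=500
  {E}: scan cost=50, card=50
  {AB}: card=240; try (A,nl_idx)→640, (B,hash)→840, (A,merge)→1360, (B,merge)→1430, (A,hash)→1780, (A,nl)→6050 …(+1); best=640 via (A,nl_idx)
  {AD}: card=9000; try (A,hash)→2280, (D,merge)→4080, (A,merge)→4260, (D,hash)→5640, (D,nl_idx)→10200, (A,nl_idx)→11400 …(+2); best=2280 via (A,hash)
  {AC}: card=4000; try (A,hash)→2680, (C,merge)→6080, (A,merge)→6460, (A,nl_idx)→8000, (C,hash)→9240, (C,nl)→60120 …(+1); best=2680 via (A,hash)
  {CE}: card=2500; try (E,hash)→1600, (C,merge)→5400, (E,merge)→5850, (E,nl_idx)→6000, (C,hash)→9100, (C,nl)→25050 …(+1); best=1600 via (E,hash)
  {ABD}: card=18000; try (D,merge)→5800, (D,hash)→6280, (B,hash)→11880, (D,nl_idx)→20800, (D,nl)→72640, (B,merge)→137630 …(+1); best=5800 via (D,merge)
  {ABC}: card=8000; try (B,hash)→7280, (C,merge)→7800, (C,hash)→9880, (B,merge)→55030, (C,nl)→120640, (B,nl)→202680; best=7280 via (B,hash)
  {ACD}: card=300000; try (D,hash)→12080, (C,hash)→20280, (D,merge)→57680, (C,merge)→142280, (D,nl_idx)→338680, (D,nl)→1202680 …(+1); best=12080 via (D,hash)
  {ACE}: card=20000; try (A,hash)→5780, (E,hash)→7280, (A,merge)→35060, (A,nl_idx)→39100, (E,nl_idx)→46680, (E,merge)→55030 …(+2); best=5780 via (A,hash)
  {ABCD}: card=600000; try (D,hash)→20680, (C,hash)→32800, (D,merge)→122280, (C,merge)→298800, (B,hash)→312680, (D,nl_idx)→679280 …(+4); best=20680 via (D,hash)
  {ABCE}: card=40000; try (E,hash)→15880, (B,hash)→26380, (E,nl_idx)→95280, (E,merge)→119630, (B,merge)→326130, (E,nl)→407280 …(+1); best=15880 via (E,hash)
  {ACDE}: card=1500000; try (D,hash)→31180, (E,hash)→312680, (D,merge)→328780, (D,nl_idx)→1685780, (E,nl_idx)→3312080, (D,nl)→6005780 …(+2); best=31180 via (D,hash)
  {ABCDE}: card=3000000; try (D,hash)→61280, (E,hash)→621280, (D,merge)→698880, (B,hash)→1531780, (D,nl_idx)→3375880, (E,nl_idx)→6620680 …(+5); best=61280 via (D,hash)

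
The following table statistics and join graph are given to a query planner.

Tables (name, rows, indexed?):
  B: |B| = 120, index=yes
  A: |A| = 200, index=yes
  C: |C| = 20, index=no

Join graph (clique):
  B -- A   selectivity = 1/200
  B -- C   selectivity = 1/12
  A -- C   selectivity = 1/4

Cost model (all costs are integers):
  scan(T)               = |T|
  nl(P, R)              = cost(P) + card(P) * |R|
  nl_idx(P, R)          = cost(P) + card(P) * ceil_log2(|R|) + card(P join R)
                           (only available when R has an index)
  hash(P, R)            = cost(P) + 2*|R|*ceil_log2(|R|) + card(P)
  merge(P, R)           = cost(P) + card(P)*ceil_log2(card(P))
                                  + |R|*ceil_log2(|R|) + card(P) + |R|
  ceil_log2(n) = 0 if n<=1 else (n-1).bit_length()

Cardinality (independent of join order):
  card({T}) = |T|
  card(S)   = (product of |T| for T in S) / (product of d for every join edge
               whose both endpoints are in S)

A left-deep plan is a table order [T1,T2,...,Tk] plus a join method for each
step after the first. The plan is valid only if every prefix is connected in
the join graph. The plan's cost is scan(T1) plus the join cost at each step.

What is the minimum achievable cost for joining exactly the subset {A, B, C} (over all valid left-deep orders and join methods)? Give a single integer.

Selinger DP over subsets of {A,B,C}:
  {B}: scan cost=120, card=120
  {A}: scan cost=200, card=200
  {C}: scan cost=20, card=20
  {AB}: card=120; try (A,nl_idx)→1200, (B,nl_idx)→1720, (B,hash)→2080, (A,merge)→2880, (B,merge)→2960, (A,hash)→3440 …(+2); best=1200 via (A,nl_idx)
  {BC}: card=200; try (B,nl_idx)→360, (C,hash)→440, (B,merge)→1100, (C,merge)→1200, (B,hash)→1720, (B,nl)→2420 …(+1); best=360 via (B,nl_idx)
  {AC}: card=1000; try (C,hash)→600, (A,nl_idx)→1180, (A,merge)→1940, (C,merge)→2120, (A,hash)→3240, (A,nl)→4020 …(+1); best=600 via (C,hash)
  {ABC}: card=50; try (C,hash)→1520, (A,nl_idx)→2010, (C,merge)→2280, (B,hash)→3280, (C,nl)→3600, (A,hash)→3760 …(+5); best=1520 via (C,hash)

1520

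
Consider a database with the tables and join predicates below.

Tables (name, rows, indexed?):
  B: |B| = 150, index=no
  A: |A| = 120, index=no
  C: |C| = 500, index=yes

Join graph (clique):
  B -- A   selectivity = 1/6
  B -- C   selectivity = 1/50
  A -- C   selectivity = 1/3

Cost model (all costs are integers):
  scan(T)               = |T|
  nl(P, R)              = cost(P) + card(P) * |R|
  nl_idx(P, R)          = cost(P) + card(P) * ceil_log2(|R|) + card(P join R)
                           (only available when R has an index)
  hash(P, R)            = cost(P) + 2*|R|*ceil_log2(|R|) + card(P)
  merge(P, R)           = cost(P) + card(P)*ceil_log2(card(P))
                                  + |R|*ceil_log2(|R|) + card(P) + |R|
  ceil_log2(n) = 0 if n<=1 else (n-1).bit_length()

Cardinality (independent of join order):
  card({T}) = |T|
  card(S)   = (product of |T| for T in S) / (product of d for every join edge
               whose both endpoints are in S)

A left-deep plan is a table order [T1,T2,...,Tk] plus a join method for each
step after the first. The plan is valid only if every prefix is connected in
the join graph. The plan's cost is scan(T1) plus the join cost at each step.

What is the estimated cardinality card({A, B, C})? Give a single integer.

10000

Tables in S: A(120), B(150), C(500)
Edges inside S: B-A(d=6), B-C(d=50), A-C(d=3)
numerator = 120 * 150 * 500 = 9000000
denominator = 6 * 50 * 3 = 900
card(S) = 9000000 / 900 = 10000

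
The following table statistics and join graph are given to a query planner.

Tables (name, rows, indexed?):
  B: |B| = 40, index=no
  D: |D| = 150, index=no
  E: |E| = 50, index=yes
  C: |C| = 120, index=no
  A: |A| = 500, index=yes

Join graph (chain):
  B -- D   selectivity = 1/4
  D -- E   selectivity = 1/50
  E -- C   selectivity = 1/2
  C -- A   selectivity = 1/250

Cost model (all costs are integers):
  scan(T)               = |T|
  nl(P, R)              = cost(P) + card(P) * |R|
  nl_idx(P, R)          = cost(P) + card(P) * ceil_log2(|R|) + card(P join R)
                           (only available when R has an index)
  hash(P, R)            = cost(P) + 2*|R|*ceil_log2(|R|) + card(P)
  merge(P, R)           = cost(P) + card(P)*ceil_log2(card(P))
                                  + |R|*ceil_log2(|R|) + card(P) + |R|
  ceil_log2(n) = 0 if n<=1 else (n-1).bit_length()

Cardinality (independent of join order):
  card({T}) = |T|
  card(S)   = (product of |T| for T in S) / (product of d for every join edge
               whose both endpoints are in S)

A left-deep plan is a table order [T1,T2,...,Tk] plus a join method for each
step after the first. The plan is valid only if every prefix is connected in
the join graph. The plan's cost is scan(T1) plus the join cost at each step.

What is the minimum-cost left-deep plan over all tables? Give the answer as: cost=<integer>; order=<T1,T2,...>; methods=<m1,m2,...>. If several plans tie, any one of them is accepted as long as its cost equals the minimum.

Selinger DP (subsets sized 1..n):
  {B}: scan cost=40, card=40
  {D}: scan cost=150, card=150
  {E}: scan cost=50, card=50
  {C}: scan cost=120, card=120
  {A}: scan cost=500, card=500
  {BD}: card=1500; try (B,hash)→780, (D,merge)→1670, (B,merge)→1780, (D,hash)→2480, (D,nl)→6040, (B,nl)→6150; best=780 via (B,hash)
  {DE}: card=150; try (E,hash)→900, (E,nl_idx)→1200, (D,merge)→1750, (E,merge)→1850, (D,hash)→2500, (D,nl)→7550 …(+1); best=900 via (E,hash)
  {CE}: card=3000; try (E,hash)→840, (C,merge)→1360, (E,merge)→1430, (C,hash)→1780, (E,nl_idx)→3840, (C,nl)→6050 …(+1); best=840 via (E,hash)
  {AC}: card=240; try (A,nl_idx)→1440, (C,hash)→2680, (A,merge)→6080, (C,merge)→6460, (A,hash)→9240, (A,nl)→60120 …(+1); best=1440 via (A,nl_idx)
  {BDE}: card=1500; try (B,hash)→1530, (B,merge)→2530, (E,hash)→2880, (B,nl)→6900, (E,nl_idx)→11280, (E,merge)→19130 …(+1); best=1530 via (B,hash)
  {CDE}: card=9000; try (C,hash)→2730, (C,merge)→3210, (D,hash)→6240, (C,nl)→18900, (D,merge)→41190, (D,nl)→450840; best=2730 via (C,hash)
  {ACE}: card=6000; try (E,hash)→2280, (E,merge)→3950, (E,nl_idx)→8880, (A,hash)→12840, (E,nl)→13440, (A,nl_idx)→33840 …(+2); best=2280 via (E,hash)
  {BCDE}: card=90000; try (C,hash)→4710, (B,hash)→12210, (C,merge)→20490, (B,merge)→138010, (C,nl)→181530, (B,nl)→362730; best=4710 via (C,hash)
  {ACDE}: card=18000; try (D,hash)→10680, (A,hash)→20730, (D,merge)→87630, (A,nl_idx)→101730, (A,merge)→142730, (D,nl)→902280 …(+1); best=10680 via (D,hash)
  {ABCDE}: card=180000; try (B,hash)→29160, (A,hash)→103710, (B,merge)→298960, (B,nl)→730680, (A,nl_idx)→994710, (A,merge)→1629710 …(+1); best=29160 via (B,hash)

cost=29160; order=C,A,E,D,B; methods=nl_idx,hash,hash,hash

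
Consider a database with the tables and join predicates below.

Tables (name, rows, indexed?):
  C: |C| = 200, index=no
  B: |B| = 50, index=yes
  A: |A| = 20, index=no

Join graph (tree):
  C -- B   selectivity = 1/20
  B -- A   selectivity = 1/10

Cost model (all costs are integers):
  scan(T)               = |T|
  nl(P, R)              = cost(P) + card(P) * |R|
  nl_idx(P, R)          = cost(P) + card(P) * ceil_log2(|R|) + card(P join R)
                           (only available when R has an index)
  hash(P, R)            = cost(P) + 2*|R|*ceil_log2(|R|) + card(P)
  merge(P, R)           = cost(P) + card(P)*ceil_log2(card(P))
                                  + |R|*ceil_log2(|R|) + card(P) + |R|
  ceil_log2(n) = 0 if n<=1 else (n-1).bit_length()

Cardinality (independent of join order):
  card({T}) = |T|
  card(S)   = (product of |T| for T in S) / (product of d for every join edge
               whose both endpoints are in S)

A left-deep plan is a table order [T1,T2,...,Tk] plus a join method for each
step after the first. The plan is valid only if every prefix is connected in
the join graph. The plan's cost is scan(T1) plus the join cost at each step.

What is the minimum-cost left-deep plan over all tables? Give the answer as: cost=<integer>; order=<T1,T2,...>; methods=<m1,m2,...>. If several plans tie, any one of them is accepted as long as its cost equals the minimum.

Selinger DP (subsets sized 1..n):
  {C}: scan cost=200, card=200
  {B}: scan cost=50, card=50
  {A}: scan cost=20, card=20
  {BC}: card=500; try (B,hash)→1000, (B,nl_idx)→1900, (C,merge)→2200, (B,merge)→2350, (C,hash)→3300, (C,nl)→10050 …(+1); best=1000 via (B,hash)
  {AB}: card=100; try (B,nl_idx)→240, (A,hash)→300, (B,merge)→490, (A,merge)→520, (B,hash)→640, (B,nl)→1020 …(+1); best=240 via (B,nl_idx)
  {ABC}: card=1000; try (A,hash)→1700, (C,merge)→2840, (C,hash)→3540, (A,merge)→6120, (A,nl)→11000, (C,nl)→20240; best=1700 via (A,hash)

cost=1700; order=C,B,A; methods=hash,hash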